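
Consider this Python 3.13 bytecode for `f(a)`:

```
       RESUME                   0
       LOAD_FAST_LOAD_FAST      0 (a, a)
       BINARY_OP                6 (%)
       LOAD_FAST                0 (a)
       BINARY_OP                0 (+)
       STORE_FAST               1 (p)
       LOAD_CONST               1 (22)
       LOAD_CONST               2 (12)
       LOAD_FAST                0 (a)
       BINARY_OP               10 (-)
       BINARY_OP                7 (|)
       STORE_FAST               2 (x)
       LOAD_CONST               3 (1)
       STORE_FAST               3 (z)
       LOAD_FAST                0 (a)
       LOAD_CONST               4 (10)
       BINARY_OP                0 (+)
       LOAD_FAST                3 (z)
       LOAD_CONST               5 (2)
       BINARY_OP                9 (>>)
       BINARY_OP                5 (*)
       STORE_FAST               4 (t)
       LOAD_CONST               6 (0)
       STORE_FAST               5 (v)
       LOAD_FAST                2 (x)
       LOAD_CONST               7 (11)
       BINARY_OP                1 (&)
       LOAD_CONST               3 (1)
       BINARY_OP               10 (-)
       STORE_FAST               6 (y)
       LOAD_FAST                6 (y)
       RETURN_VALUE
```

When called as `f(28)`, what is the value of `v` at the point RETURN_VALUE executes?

0

LOAD_FAST_LOAD_FAST a,a → push 28,28. Stack: [28, 28]
BINARY_OP % → 28 % 28 = 0. Stack: [0]
LOAD_FAST a → push 28. Stack: [0, 28]
BINARY_OP + → 0 + 28 = 28. Stack: [28]
STORE_FAST p → p=28. Stack: []
LOAD_CONST → push 22. Stack: [22]
LOAD_CONST → push 12. Stack: [22, 12]
LOAD_FAST a → push 28. Stack: [22, 12, 28]
BINARY_OP - → 12 - 28 = -16. Stack: [22, -16]
BINARY_OP | → 22 | -16 = -10. Stack: [-10]
STORE_FAST x → x=-10. Stack: []
LOAD_CONST → push 1. Stack: [1]
STORE_FAST z → z=1. Stack: []
LOAD_FAST a → push 28. Stack: [28]
LOAD_CONST → push 10. Stack: [28, 10]
BINARY_OP + → 28 + 10 = 38. Stack: [38]
LOAD_FAST z → push 1. Stack: [38, 1]
LOAD_CONST → push 2. Stack: [38, 1, 2]
BINARY_OP >> → 1 >> 2 = 0. Stack: [38, 0]
BINARY_OP * → 38 * 0 = 0. Stack: [0]
STORE_FAST t → t=0. Stack: []
LOAD_CONST → push 0. Stack: [0]
STORE_FAST v → v=0. Stack: []
LOAD_FAST x → push -10. Stack: [-10]
LOAD_CONST → push 11. Stack: [-10, 11]
BINARY_OP & → -10 & 11 = 2. Stack: [2]
LOAD_CONST → push 1. Stack: [2, 1]
BINARY_OP - → 2 - 1 = 1. Stack: [1]
STORE_FAST y → y=1. Stack: []
LOAD_FAST y → push 1. Stack: [1]
RETURN_VALUE → return 1.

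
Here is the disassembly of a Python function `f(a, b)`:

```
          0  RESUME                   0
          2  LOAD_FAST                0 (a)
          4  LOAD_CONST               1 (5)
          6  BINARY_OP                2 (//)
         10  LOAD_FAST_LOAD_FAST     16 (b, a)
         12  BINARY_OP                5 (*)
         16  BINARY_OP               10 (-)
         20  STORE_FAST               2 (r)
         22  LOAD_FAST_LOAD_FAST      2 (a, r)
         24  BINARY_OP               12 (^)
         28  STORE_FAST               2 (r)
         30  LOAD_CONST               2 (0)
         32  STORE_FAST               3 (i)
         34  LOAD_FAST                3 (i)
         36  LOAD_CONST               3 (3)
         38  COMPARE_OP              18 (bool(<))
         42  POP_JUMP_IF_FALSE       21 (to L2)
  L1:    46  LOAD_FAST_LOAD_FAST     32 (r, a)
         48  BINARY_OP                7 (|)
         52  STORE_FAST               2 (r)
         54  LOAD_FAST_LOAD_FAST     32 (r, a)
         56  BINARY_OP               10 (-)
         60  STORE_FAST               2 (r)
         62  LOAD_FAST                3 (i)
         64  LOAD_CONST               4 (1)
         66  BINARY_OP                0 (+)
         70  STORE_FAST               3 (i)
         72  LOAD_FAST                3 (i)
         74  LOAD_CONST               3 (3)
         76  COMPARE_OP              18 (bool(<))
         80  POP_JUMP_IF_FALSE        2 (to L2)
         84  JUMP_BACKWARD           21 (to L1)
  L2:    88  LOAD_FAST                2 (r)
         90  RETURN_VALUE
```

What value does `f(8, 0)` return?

LOAD_FAST a → push 8. Stack: [8]
LOAD_CONST → push 5. Stack: [8, 5]
BINARY_OP // → 8 // 5 = 1. Stack: [1]
LOAD_FAST_LOAD_FAST b,a → push 0,8. Stack: [1, 0, 8]
BINARY_OP * → 0 * 8 = 0. Stack: [1, 0]
BINARY_OP - → 1 - 0 = 1. Stack: [1]
STORE_FAST r → r=1. Stack: []
LOAD_FAST_LOAD_FAST a,r → push 8,1. Stack: [8, 1]
BINARY_OP ^ → 8 ^ 1 = 9. Stack: [9]
STORE_FAST r → r=9. Stack: []
LOAD_CONST → push 0. Stack: [0]
STORE_FAST i → i=0. Stack: []
LOAD_FAST i → push 0. Stack: [0]
LOAD_CONST → push 3. Stack: [0, 3]
COMPARE_OP bool(<) → 0 vs 3 = True. Stack: [True]
POP_JUMP_IF_FALSE → pop True; no jump. Stack: []
LOAD_FAST_LOAD_FAST r,a → push 9,8. Stack: [9, 8]
BINARY_OP | → 9 | 8 = 9. Stack: [9]
STORE_FAST r → r=9. Stack: []
LOAD_FAST_LOAD_FAST r,a → push 9,8. Stack: [9, 8]
BINARY_OP - → 9 - 8 = 1. Stack: [1]
STORE_FAST r → r=1. Stack: []
LOAD_FAST i → push 0. Stack: [0]
LOAD_CONST → push 1. Stack: [0, 1]
BINARY_OP + → 0 + 1 = 1. Stack: [1]
STORE_FAST i → i=1. Stack: []
LOAD_FAST i → push 1. Stack: [1]
LOAD_CONST → push 3. Stack: [1, 3]
COMPARE_OP bool(<) → 1 vs 3 = True. Stack: [True]
POP_JUMP_IF_FALSE → pop True; no jump. Stack: []
LOAD_FAST_LOAD_FAST r,a → push 1,8. Stack: [1, 8]
BINARY_OP | → 1 | 8 = 9. Stack: [9]
STORE_FAST r → r=9. Stack: []
LOAD_FAST_LOAD_FAST r,a → push 9,8. Stack: [9, 8]
BINARY_OP - → 9 - 8 = 1. Stack: [1]
STORE_FAST r → r=1. Stack: []
LOAD_FAST i → push 1. Stack: [1]
LOAD_CONST → push 1. Stack: [1, 1]
BINARY_OP + → 1 + 1 = 2. Stack: [2]
STORE_FAST i → i=2. Stack: []
LOAD_FAST i → push 2. Stack: [2]
LOAD_CONST → push 3. Stack: [2, 3]
COMPARE_OP bool(<) → 2 vs 3 = True. Stack: [True]
POP_JUMP_IF_FALSE → pop True; no jump. Stack: []
LOAD_FAST_LOAD_FAST r,a → push 1,8. Stack: [1, 8]
BINARY_OP | → 1 | 8 = 9. Stack: [9]
STORE_FAST r → r=9. Stack: []
LOAD_FAST_LOAD_FAST r,a → push 9,8. Stack: [9, 8]
BINARY_OP - → 9 - 8 = 1. Stack: [1]
STORE_FAST r → r=1. Stack: []
LOAD_FAST i → push 2. Stack: [2]
LOAD_CONST → push 1. Stack: [2, 1]
BINARY_OP + → 2 + 1 = 3. Stack: [3]
STORE_FAST i → i=3. Stack: []
LOAD_FAST i → push 3. Stack: [3]
LOAD_CONST → push 3. Stack: [3, 3]
COMPARE_OP bool(<) → 3 vs 3 = False. Stack: [False]
POP_JUMP_IF_FALSE → pop False; jump. Stack: []
LOAD_FAST r → push 1. Stack: [1]
RETURN_VALUE → return 1.

1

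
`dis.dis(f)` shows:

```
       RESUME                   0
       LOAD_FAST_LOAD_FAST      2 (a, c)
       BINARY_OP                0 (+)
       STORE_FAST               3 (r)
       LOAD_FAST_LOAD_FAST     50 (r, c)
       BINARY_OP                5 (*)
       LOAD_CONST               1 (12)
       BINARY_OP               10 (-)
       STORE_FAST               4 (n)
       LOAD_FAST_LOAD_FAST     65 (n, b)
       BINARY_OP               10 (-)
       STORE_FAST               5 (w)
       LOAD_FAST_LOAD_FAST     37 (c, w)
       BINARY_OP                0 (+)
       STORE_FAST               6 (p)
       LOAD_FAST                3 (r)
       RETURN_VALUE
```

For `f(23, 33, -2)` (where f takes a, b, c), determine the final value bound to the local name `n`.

-54

LOAD_FAST_LOAD_FAST a,c → push 23,-2. Stack: [23, -2]
BINARY_OP + → 23 + -2 = 21. Stack: [21]
STORE_FAST r → r=21. Stack: []
LOAD_FAST_LOAD_FAST r,c → push 21,-2. Stack: [21, -2]
BINARY_OP * → 21 * -2 = -42. Stack: [-42]
LOAD_CONST → push 12. Stack: [-42, 12]
BINARY_OP - → -42 - 12 = -54. Stack: [-54]
STORE_FAST n → n=-54. Stack: []
LOAD_FAST_LOAD_FAST n,b → push -54,33. Stack: [-54, 33]
BINARY_OP - → -54 - 33 = -87. Stack: [-87]
STORE_FAST w → w=-87. Stack: []
LOAD_FAST_LOAD_FAST c,w → push -2,-87. Stack: [-2, -87]
BINARY_OP + → -2 + -87 = -89. Stack: [-89]
STORE_FAST p → p=-89. Stack: []
LOAD_FAST r → push 21. Stack: [21]
RETURN_VALUE → return 21.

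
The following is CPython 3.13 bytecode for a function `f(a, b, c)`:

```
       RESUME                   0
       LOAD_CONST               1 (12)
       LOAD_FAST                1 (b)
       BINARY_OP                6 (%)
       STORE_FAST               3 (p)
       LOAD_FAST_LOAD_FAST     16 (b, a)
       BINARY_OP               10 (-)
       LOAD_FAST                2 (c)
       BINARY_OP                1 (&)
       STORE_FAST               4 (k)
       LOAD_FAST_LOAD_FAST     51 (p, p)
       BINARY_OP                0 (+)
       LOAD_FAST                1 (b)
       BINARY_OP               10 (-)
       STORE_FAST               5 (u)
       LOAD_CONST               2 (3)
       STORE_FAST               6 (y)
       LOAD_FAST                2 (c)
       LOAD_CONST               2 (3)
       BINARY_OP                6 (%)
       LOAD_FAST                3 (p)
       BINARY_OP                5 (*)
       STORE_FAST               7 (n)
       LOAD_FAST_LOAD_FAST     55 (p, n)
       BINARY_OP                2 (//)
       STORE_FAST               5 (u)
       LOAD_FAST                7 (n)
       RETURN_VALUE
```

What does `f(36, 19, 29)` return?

LOAD_CONST → push 12. Stack: [12]
LOAD_FAST b → push 19. Stack: [12, 19]
BINARY_OP % → 12 % 19 = 12. Stack: [12]
STORE_FAST p → p=12. Stack: []
LOAD_FAST_LOAD_FAST b,a → push 19,36. Stack: [19, 36]
BINARY_OP - → 19 - 36 = -17. Stack: [-17]
LOAD_FAST c → push 29. Stack: [-17, 29]
BINARY_OP & → -17 & 29 = 13. Stack: [13]
STORE_FAST k → k=13. Stack: []
LOAD_FAST_LOAD_FAST p,p → push 12,12. Stack: [12, 12]
BINARY_OP + → 12 + 12 = 24. Stack: [24]
LOAD_FAST b → push 19. Stack: [24, 19]
BINARY_OP - → 24 - 19 = 5. Stack: [5]
STORE_FAST u → u=5. Stack: []
LOAD_CONST → push 3. Stack: [3]
STORE_FAST y → y=3. Stack: []
LOAD_FAST c → push 29. Stack: [29]
LOAD_CONST → push 3. Stack: [29, 3]
BINARY_OP % → 29 % 3 = 2. Stack: [2]
LOAD_FAST p → push 12. Stack: [2, 12]
BINARY_OP * → 2 * 12 = 24. Stack: [24]
STORE_FAST n → n=24. Stack: []
LOAD_FAST_LOAD_FAST p,n → push 12,24. Stack: [12, 24]
BINARY_OP // → 12 // 24 = 0. Stack: [0]
STORE_FAST u → u=0. Stack: []
LOAD_FAST n → push 24. Stack: [24]
RETURN_VALUE → return 24.

24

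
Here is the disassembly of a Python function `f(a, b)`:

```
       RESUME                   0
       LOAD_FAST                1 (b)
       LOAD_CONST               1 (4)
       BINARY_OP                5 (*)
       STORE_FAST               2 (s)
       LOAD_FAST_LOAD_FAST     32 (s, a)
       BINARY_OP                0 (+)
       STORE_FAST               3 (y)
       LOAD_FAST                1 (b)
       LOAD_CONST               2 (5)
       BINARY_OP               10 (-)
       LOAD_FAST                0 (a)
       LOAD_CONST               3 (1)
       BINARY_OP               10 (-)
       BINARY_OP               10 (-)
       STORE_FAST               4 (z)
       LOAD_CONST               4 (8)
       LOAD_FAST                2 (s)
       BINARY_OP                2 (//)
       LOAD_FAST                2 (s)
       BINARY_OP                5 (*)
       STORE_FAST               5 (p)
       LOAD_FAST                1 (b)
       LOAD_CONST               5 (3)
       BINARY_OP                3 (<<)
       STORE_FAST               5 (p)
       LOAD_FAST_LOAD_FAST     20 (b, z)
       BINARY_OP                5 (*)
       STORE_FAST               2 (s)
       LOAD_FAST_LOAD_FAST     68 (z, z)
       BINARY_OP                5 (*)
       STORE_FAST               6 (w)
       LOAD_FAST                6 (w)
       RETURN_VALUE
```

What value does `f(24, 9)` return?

361

LOAD_FAST b → push 9. Stack: [9]
LOAD_CONST → push 4. Stack: [9, 4]
BINARY_OP * → 9 * 4 = 36. Stack: [36]
STORE_FAST s → s=36. Stack: []
LOAD_FAST_LOAD_FAST s,a → push 36,24. Stack: [36, 24]
BINARY_OP + → 36 + 24 = 60. Stack: [60]
STORE_FAST y → y=60. Stack: []
LOAD_FAST b → push 9. Stack: [9]
LOAD_CONST → push 5. Stack: [9, 5]
BINARY_OP - → 9 - 5 = 4. Stack: [4]
LOAD_FAST a → push 24. Stack: [4, 24]
LOAD_CONST → push 1. Stack: [4, 24, 1]
BINARY_OP - → 24 - 1 = 23. Stack: [4, 23]
BINARY_OP - → 4 - 23 = -19. Stack: [-19]
STORE_FAST z → z=-19. Stack: []
LOAD_CONST → push 8. Stack: [8]
LOAD_FAST s → push 36. Stack: [8, 36]
BINARY_OP // → 8 // 36 = 0. Stack: [0]
LOAD_FAST s → push 36. Stack: [0, 36]
BINARY_OP * → 0 * 36 = 0. Stack: [0]
STORE_FAST p → p=0. Stack: []
LOAD_FAST b → push 9. Stack: [9]
LOAD_CONST → push 3. Stack: [9, 3]
BINARY_OP << → 9 << 3 = 72. Stack: [72]
STORE_FAST p → p=72. Stack: []
LOAD_FAST_LOAD_FAST b,z → push 9,-19. Stack: [9, -19]
BINARY_OP * → 9 * -19 = -171. Stack: [-171]
STORE_FAST s → s=-171. Stack: []
LOAD_FAST_LOAD_FAST z,z → push -19,-19. Stack: [-19, -19]
BINARY_OP * → -19 * -19 = 361. Stack: [361]
STORE_FAST w → w=361. Stack: []
LOAD_FAST w → push 361. Stack: [361]
RETURN_VALUE → return 361.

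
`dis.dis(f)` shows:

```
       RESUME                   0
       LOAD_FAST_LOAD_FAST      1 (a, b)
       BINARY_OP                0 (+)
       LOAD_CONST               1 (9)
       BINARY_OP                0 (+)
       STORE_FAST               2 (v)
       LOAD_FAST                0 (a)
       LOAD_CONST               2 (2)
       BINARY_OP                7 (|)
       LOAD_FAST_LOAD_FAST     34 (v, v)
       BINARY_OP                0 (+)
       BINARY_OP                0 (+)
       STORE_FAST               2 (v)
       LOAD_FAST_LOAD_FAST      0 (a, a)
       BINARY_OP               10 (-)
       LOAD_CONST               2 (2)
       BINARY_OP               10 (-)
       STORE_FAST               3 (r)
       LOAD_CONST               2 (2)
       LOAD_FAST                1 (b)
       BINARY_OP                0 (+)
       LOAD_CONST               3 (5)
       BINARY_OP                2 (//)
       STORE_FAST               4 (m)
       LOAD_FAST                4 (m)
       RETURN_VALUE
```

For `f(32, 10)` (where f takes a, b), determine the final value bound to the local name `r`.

-2

LOAD_FAST_LOAD_FAST a,b → push 32,10. Stack: [32, 10]
BINARY_OP + → 32 + 10 = 42. Stack: [42]
LOAD_CONST → push 9. Stack: [42, 9]
BINARY_OP + → 42 + 9 = 51. Stack: [51]
STORE_FAST v → v=51. Stack: []
LOAD_FAST a → push 32. Stack: [32]
LOAD_CONST → push 2. Stack: [32, 2]
BINARY_OP | → 32 | 2 = 34. Stack: [34]
LOAD_FAST_LOAD_FAST v,v → push 51,51. Stack: [34, 51, 51]
BINARY_OP + → 51 + 51 = 102. Stack: [34, 102]
BINARY_OP + → 34 + 102 = 136. Stack: [136]
STORE_FAST v → v=136. Stack: []
LOAD_FAST_LOAD_FAST a,a → push 32,32. Stack: [32, 32]
BINARY_OP - → 32 - 32 = 0. Stack: [0]
LOAD_CONST → push 2. Stack: [0, 2]
BINARY_OP - → 0 - 2 = -2. Stack: [-2]
STORE_FAST r → r=-2. Stack: []
LOAD_CONST → push 2. Stack: [2]
LOAD_FAST b → push 10. Stack: [2, 10]
BINARY_OP + → 2 + 10 = 12. Stack: [12]
LOAD_CONST → push 5. Stack: [12, 5]
BINARY_OP // → 12 // 5 = 2. Stack: [2]
STORE_FAST m → m=2. Stack: []
LOAD_FAST m → push 2. Stack: [2]
RETURN_VALUE → return 2.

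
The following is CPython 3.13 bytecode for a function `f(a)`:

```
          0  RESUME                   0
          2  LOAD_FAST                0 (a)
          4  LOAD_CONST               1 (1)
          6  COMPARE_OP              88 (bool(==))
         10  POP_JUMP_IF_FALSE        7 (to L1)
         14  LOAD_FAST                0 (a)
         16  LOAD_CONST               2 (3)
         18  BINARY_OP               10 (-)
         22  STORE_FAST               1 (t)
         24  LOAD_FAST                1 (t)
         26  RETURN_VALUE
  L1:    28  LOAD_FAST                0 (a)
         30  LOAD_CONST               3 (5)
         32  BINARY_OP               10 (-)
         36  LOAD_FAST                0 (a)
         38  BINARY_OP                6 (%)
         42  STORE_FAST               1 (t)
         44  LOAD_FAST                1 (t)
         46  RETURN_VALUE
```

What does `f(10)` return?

LOAD_FAST a → push 10. Stack: [10]
LOAD_CONST → push 1. Stack: [10, 1]
COMPARE_OP bool(==) → 10 vs 1 = False. Stack: [False]
POP_JUMP_IF_FALSE → pop False; jump. Stack: []
LOAD_FAST a → push 10. Stack: [10]
LOAD_CONST → push 5. Stack: [10, 5]
BINARY_OP - → 10 - 5 = 5. Stack: [5]
LOAD_FAST a → push 10. Stack: [5, 10]
BINARY_OP % → 5 % 10 = 5. Stack: [5]
STORE_FAST t → t=5. Stack: []
LOAD_FAST t → push 5. Stack: [5]
RETURN_VALUE → return 5.

5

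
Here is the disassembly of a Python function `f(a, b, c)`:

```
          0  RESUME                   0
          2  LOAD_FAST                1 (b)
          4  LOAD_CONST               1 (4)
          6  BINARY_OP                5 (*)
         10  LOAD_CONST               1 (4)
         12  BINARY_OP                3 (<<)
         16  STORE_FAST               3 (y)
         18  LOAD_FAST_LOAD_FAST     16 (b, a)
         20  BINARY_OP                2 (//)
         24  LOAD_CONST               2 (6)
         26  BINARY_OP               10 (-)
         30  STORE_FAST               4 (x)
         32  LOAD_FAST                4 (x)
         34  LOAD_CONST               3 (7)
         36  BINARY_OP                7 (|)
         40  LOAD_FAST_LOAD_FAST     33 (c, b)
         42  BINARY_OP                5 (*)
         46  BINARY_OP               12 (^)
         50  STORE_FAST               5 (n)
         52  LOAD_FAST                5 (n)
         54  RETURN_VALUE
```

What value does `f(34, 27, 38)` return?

LOAD_FAST b → push 27. Stack: [27]
LOAD_CONST → push 4. Stack: [27, 4]
BINARY_OP * → 27 * 4 = 108. Stack: [108]
LOAD_CONST → push 4. Stack: [108, 4]
BINARY_OP << → 108 << 4 = 1728. Stack: [1728]
STORE_FAST y → y=1728. Stack: []
LOAD_FAST_LOAD_FAST b,a → push 27,34. Stack: [27, 34]
BINARY_OP // → 27 // 34 = 0. Stack: [0]
LOAD_CONST → push 6. Stack: [0, 6]
BINARY_OP - → 0 - 6 = -6. Stack: [-6]
STORE_FAST x → x=-6. Stack: []
LOAD_FAST x → push -6. Stack: [-6]
LOAD_CONST → push 7. Stack: [-6, 7]
BINARY_OP | → -6 | 7 = -1. Stack: [-1]
LOAD_FAST_LOAD_FAST c,b → push 38,27. Stack: [-1, 38, 27]
BINARY_OP * → 38 * 27 = 1026. Stack: [-1, 1026]
BINARY_OP ^ → -1 ^ 1026 = -1027. Stack: [-1027]
STORE_FAST n → n=-1027. Stack: []
LOAD_FAST n → push -1027. Stack: [-1027]
RETURN_VALUE → return -1027.

-1027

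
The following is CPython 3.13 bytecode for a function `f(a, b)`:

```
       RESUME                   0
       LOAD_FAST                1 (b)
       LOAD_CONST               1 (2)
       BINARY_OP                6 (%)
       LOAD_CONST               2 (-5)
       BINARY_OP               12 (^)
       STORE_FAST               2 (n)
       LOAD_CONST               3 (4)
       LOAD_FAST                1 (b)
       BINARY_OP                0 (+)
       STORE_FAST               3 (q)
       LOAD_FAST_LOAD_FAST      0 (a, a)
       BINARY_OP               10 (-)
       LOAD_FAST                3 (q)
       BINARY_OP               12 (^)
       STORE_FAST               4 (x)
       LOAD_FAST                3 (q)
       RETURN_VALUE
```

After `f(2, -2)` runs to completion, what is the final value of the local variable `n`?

LOAD_FAST b → push -2. Stack: [-2]
LOAD_CONST → push 2. Stack: [-2, 2]
BINARY_OP % → -2 % 2 = 0. Stack: [0]
LOAD_CONST → push -5. Stack: [0, -5]
BINARY_OP ^ → 0 ^ -5 = -5. Stack: [-5]
STORE_FAST n → n=-5. Stack: []
LOAD_CONST → push 4. Stack: [4]
LOAD_FAST b → push -2. Stack: [4, -2]
BINARY_OP + → 4 + -2 = 2. Stack: [2]
STORE_FAST q → q=2. Stack: []
LOAD_FAST_LOAD_FAST a,a → push 2,2. Stack: [2, 2]
BINARY_OP - → 2 - 2 = 0. Stack: [0]
LOAD_FAST q → push 2. Stack: [0, 2]
BINARY_OP ^ → 0 ^ 2 = 2. Stack: [2]
STORE_FAST x → x=2. Stack: []
LOAD_FAST q → push 2. Stack: [2]
RETURN_VALUE → return 2.

-5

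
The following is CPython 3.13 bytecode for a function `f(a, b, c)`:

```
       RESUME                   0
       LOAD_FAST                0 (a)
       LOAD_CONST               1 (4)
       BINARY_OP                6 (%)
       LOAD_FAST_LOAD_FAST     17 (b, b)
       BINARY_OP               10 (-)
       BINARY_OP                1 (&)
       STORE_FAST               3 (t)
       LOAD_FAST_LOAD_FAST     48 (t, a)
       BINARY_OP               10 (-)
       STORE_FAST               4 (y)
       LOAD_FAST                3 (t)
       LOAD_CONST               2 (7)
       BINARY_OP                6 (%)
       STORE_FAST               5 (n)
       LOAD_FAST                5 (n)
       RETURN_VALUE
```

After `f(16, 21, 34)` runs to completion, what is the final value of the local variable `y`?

LOAD_FAST a → push 16. Stack: [16]
LOAD_CONST → push 4. Stack: [16, 4]
BINARY_OP % → 16 % 4 = 0. Stack: [0]
LOAD_FAST_LOAD_FAST b,b → push 21,21. Stack: [0, 21, 21]
BINARY_OP - → 21 - 21 = 0. Stack: [0, 0]
BINARY_OP & → 0 & 0 = 0. Stack: [0]
STORE_FAST t → t=0. Stack: []
LOAD_FAST_LOAD_FAST t,a → push 0,16. Stack: [0, 16]
BINARY_OP - → 0 - 16 = -16. Stack: [-16]
STORE_FAST y → y=-16. Stack: []
LOAD_FAST t → push 0. Stack: [0]
LOAD_CONST → push 7. Stack: [0, 7]
BINARY_OP % → 0 % 7 = 0. Stack: [0]
STORE_FAST n → n=0. Stack: []
LOAD_FAST n → push 0. Stack: [0]
RETURN_VALUE → return 0.

-16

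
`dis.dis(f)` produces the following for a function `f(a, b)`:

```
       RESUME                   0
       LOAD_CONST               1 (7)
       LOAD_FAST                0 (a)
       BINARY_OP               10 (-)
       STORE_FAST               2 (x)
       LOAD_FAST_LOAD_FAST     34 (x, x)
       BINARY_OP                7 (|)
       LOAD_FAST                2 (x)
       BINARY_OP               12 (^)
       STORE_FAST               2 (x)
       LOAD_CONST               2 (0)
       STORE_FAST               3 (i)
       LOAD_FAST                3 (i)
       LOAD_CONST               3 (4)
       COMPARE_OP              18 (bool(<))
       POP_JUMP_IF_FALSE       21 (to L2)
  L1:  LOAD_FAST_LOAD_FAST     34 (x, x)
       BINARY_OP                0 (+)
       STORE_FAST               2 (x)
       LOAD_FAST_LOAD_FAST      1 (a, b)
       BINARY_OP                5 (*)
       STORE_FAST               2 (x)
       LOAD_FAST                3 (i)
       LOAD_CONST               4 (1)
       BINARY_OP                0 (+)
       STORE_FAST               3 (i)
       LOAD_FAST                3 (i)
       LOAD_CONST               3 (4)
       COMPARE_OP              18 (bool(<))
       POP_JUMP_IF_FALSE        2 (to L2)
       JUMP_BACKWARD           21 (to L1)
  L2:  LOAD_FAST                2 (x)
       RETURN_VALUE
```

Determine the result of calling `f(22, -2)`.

-44

LOAD_CONST → push 7
LOAD_FAST a → push 22
BINARY_OP - → 7 - 22 = -15
STORE_FAST x → x=-15
LOAD_FAST_LOAD_FAST x,x → push -15,-15
BINARY_OP | → -15 | -15 = -15
LOAD_FAST x → push -15
BINARY_OP ^ → -15 ^ -15 = 0
STORE_FAST x → x=0
LOAD_CONST → push 0
STORE_FAST i → i=0
LOAD_FAST i → push 0
LOAD_CONST → push 4
COMPARE_OP bool(<) → 0 vs 4 = True
POP_JUMP_IF_FALSE → pop True; no jump
LOAD_FAST_LOAD_FAST x,x → push 0,0
BINARY_OP + → 0 + 0 = 0
STORE_FAST x → x=0
LOAD_FAST_LOAD_FAST a,b → push 22,-2
BINARY_OP * → 22 * -2 = -44
STORE_FAST x → x=-44
LOAD_FAST i → push 0
LOAD_CONST → push 1
BINARY_OP + → 0 + 1 = 1
STORE_FAST i → i=1
LOAD_FAST i → push 1
LOAD_CONST → push 4
COMPARE_OP bool(<) → 1 vs 4 = True
POP_JUMP_IF_FALSE → pop True; no jump
LOAD_FAST_LOAD_FAST x,x → push -44,-44
BINARY_OP + → -44 + -44 = -88
STORE_FAST x → x=-88
LOAD_FAST_LOAD_FAST a,b → push 22,-2
BINARY_OP * → 22 * -2 = -44
STORE_FAST x → x=-44
LOAD_FAST i → push 1
LOAD_CONST → push 1
BINARY_OP + → 1 + 1 = 2
STORE_FAST i → i=2
LOAD_FAST i → push 2
LOAD_CONST → push 4
COMPARE_OP bool(<) → 2 vs 4 = True
POP_JUMP_IF_FALSE → pop True; no jump
LOAD_FAST_LOAD_FAST x,x → push -44,-44
BINARY_OP + → -44 + -44 = -88
STORE_FAST x → x=-88
LOAD_FAST_LOAD_FAST a,b → push 22,-2
BINARY_OP * → 22 * -2 = -44
STORE_FAST x → x=-44
LOAD_FAST i → push 2
LOAD_CONST → push 1
BINARY_OP + → 2 + 1 = 3
STORE_FAST i → i=3
LOAD_FAST i → push 3
LOAD_CONST → push 4
COMPARE_OP bool(<) → 3 vs 4 = True
POP_JUMP_IF_FALSE → pop True; no jump
LOAD_FAST_LOAD_FAST x,x → push -44,-44
BINARY_OP + → -44 + -44 = -88
STORE_FAST x → x=-88
LOAD_FAST_LOAD_FAST a,b → push 22,-2
BINARY_OP * → 22 * -2 = -44
STORE_FAST x → x=-44
LOAD_FAST i → push 3
LOAD_CONST → push 1
BINARY_OP + → 3 + 1 = 4
STORE_FAST i → i=4
LOAD_FAST i → push 4
LOAD_CONST → push 4
COMPARE_OP bool(<) → 4 vs 4 = False
POP_JUMP_IF_FALSE → pop False; jump
LOAD_FAST x → push -44
RETURN_VALUE → return -44.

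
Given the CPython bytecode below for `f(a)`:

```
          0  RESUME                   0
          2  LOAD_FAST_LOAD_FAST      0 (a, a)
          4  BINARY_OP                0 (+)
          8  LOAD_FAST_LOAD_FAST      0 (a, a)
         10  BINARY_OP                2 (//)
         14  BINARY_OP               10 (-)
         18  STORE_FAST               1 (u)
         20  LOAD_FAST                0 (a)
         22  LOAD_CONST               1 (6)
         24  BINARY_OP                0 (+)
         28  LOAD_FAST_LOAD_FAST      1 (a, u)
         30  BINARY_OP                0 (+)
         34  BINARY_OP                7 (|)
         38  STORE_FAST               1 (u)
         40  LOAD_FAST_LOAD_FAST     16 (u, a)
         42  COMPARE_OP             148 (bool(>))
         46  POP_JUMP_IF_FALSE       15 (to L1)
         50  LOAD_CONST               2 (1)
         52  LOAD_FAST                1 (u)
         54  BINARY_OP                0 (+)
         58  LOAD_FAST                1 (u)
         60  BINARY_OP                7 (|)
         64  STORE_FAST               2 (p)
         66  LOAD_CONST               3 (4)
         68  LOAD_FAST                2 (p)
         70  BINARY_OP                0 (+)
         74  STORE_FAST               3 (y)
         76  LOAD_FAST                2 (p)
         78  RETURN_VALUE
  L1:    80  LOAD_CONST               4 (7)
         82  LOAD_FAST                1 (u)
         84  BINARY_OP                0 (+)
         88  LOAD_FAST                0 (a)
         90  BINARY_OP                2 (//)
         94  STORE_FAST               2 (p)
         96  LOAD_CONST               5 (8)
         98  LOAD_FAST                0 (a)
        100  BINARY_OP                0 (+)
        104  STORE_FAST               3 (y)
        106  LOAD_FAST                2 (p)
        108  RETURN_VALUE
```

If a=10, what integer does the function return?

LOAD_FAST_LOAD_FAST a,a → push 10,10. Stack: [10, 10]
BINARY_OP + → 10 + 10 = 20. Stack: [20]
LOAD_FAST_LOAD_FAST a,a → push 10,10. Stack: [20, 10, 10]
BINARY_OP // → 10 // 10 = 1. Stack: [20, 1]
BINARY_OP - → 20 - 1 = 19. Stack: [19]
STORE_FAST u → u=19. Stack: []
LOAD_FAST a → push 10. Stack: [10]
LOAD_CONST → push 6. Stack: [10, 6]
BINARY_OP + → 10 + 6 = 16. Stack: [16]
LOAD_FAST_LOAD_FAST a,u → push 10,19. Stack: [16, 10, 19]
BINARY_OP + → 10 + 19 = 29. Stack: [16, 29]
BINARY_OP | → 16 | 29 = 29. Stack: [29]
STORE_FAST u → u=29. Stack: []
LOAD_FAST_LOAD_FAST u,a → push 29,10. Stack: [29, 10]
COMPARE_OP bool(>) → 29 vs 10 = True. Stack: [True]
POP_JUMP_IF_FALSE → pop True; no jump. Stack: []
LOAD_CONST → push 1. Stack: [1]
LOAD_FAST u → push 29. Stack: [1, 29]
BINARY_OP + → 1 + 29 = 30. Stack: [30]
LOAD_FAST u → push 29. Stack: [30, 29]
BINARY_OP | → 30 | 29 = 31. Stack: [31]
STORE_FAST p → p=31. Stack: []
LOAD_CONST → push 4. Stack: [4]
LOAD_FAST p → push 31. Stack: [4, 31]
BINARY_OP + → 4 + 31 = 35. Stack: [35]
STORE_FAST y → y=35. Stack: []
LOAD_FAST p → push 31. Stack: [31]
RETURN_VALUE → return 31.

31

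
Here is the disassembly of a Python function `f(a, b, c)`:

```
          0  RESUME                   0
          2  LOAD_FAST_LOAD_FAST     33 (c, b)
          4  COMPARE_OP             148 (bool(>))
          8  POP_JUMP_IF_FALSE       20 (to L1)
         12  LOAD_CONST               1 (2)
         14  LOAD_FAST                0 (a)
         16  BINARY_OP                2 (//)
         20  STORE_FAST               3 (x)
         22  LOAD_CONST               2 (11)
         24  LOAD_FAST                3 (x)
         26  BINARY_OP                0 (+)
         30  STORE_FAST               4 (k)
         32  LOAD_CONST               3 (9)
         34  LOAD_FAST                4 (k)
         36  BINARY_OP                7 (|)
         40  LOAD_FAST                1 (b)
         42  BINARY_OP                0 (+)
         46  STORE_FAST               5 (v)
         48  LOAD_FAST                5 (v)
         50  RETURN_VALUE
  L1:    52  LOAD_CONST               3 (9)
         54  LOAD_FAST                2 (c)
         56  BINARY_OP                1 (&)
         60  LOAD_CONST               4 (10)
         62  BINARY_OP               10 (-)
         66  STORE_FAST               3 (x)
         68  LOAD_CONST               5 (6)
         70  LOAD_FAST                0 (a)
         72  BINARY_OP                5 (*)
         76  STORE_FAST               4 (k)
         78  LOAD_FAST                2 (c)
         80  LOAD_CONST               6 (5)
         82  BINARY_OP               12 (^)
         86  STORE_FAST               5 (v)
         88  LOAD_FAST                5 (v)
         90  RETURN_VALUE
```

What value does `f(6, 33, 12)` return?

LOAD_FAST_LOAD_FAST c,b → push 12,33. Stack: [12, 33]
COMPARE_OP bool(>) → 12 vs 33 = False. Stack: [False]
POP_JUMP_IF_FALSE → pop False; jump. Stack: []
LOAD_CONST → push 9. Stack: [9]
LOAD_FAST c → push 12. Stack: [9, 12]
BINARY_OP & → 9 & 12 = 8. Stack: [8]
LOAD_CONST → push 10. Stack: [8, 10]
BINARY_OP - → 8 - 10 = -2. Stack: [-2]
STORE_FAST x → x=-2. Stack: []
LOAD_CONST → push 6. Stack: [6]
LOAD_FAST a → push 6. Stack: [6, 6]
BINARY_OP * → 6 * 6 = 36. Stack: [36]
STORE_FAST k → k=36. Stack: []
LOAD_FAST c → push 12. Stack: [12]
LOAD_CONST → push 5. Stack: [12, 5]
BINARY_OP ^ → 12 ^ 5 = 9. Stack: [9]
STORE_FAST v → v=9. Stack: []
LOAD_FAST v → push 9. Stack: [9]
RETURN_VALUE → return 9.

9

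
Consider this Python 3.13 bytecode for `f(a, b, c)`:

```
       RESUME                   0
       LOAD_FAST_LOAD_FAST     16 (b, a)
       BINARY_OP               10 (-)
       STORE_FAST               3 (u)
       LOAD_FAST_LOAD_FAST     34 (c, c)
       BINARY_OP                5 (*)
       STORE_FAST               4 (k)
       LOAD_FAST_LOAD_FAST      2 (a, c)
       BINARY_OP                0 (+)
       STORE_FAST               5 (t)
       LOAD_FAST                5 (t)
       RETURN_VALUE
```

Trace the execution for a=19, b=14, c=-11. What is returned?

LOAD_FAST_LOAD_FAST b,a → push 14,19. Stack: [14, 19]
BINARY_OP - → 14 - 19 = -5. Stack: [-5]
STORE_FAST u → u=-5. Stack: []
LOAD_FAST_LOAD_FAST c,c → push -11,-11. Stack: [-11, -11]
BINARY_OP * → -11 * -11 = 121. Stack: [121]
STORE_FAST k → k=121. Stack: []
LOAD_FAST_LOAD_FAST a,c → push 19,-11. Stack: [19, -11]
BINARY_OP + → 19 + -11 = 8. Stack: [8]
STORE_FAST t → t=8. Stack: []
LOAD_FAST t → push 8. Stack: [8]
RETURN_VALUE → return 8.

8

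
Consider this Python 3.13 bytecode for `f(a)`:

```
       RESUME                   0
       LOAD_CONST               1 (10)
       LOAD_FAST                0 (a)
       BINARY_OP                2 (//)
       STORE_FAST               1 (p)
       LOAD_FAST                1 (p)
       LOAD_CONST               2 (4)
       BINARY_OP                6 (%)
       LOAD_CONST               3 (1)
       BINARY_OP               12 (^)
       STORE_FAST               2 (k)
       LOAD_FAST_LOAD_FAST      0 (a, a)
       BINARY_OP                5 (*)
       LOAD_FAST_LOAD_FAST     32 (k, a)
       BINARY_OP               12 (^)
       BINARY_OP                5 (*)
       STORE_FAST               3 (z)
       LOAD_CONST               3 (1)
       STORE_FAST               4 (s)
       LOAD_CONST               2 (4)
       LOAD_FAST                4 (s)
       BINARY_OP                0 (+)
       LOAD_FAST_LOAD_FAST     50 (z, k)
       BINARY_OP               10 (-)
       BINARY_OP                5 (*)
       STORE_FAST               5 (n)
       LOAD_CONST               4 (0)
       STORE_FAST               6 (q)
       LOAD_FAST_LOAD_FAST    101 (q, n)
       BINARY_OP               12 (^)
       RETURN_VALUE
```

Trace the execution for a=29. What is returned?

117735

LOAD_CONST → push 10. Stack: [10]
LOAD_FAST a → push 29. Stack: [10, 29]
BINARY_OP // → 10 // 29 = 0. Stack: [0]
STORE_FAST p → p=0. Stack: []
LOAD_FAST p → push 0. Stack: [0]
LOAD_CONST → push 4. Stack: [0, 4]
BINARY_OP % → 0 % 4 = 0. Stack: [0]
LOAD_CONST → push 1. Stack: [0, 1]
BINARY_OP ^ → 0 ^ 1 = 1. Stack: [1]
STORE_FAST k → k=1. Stack: []
LOAD_FAST_LOAD_FAST a,a → push 29,29. Stack: [29, 29]
BINARY_OP * → 29 * 29 = 841. Stack: [841]
LOAD_FAST_LOAD_FAST k,a → push 1,29. Stack: [841, 1, 29]
BINARY_OP ^ → 1 ^ 29 = 28. Stack: [841, 28]
BINARY_OP * → 841 * 28 = 23548. Stack: [23548]
STORE_FAST z → z=23548. Stack: []
LOAD_CONST → push 1. Stack: [1]
STORE_FAST s → s=1. Stack: []
LOAD_CONST → push 4. Stack: [4]
LOAD_FAST s → push 1. Stack: [4, 1]
BINARY_OP + → 4 + 1 = 5. Stack: [5]
LOAD_FAST_LOAD_FAST z,k → push 23548,1. Stack: [5, 23548, 1]
BINARY_OP - → 23548 - 1 = 23547. Stack: [5, 23547]
BINARY_OP * → 5 * 23547 = 117735. Stack: [117735]
STORE_FAST n → n=117735. Stack: []
LOAD_CONST → push 0. Stack: [0]
STORE_FAST q → q=0. Stack: []
LOAD_FAST_LOAD_FAST q,n → push 0,117735. Stack: [0, 117735]
BINARY_OP ^ → 0 ^ 117735 = 117735. Stack: [117735]
RETURN_VALUE → return 117735.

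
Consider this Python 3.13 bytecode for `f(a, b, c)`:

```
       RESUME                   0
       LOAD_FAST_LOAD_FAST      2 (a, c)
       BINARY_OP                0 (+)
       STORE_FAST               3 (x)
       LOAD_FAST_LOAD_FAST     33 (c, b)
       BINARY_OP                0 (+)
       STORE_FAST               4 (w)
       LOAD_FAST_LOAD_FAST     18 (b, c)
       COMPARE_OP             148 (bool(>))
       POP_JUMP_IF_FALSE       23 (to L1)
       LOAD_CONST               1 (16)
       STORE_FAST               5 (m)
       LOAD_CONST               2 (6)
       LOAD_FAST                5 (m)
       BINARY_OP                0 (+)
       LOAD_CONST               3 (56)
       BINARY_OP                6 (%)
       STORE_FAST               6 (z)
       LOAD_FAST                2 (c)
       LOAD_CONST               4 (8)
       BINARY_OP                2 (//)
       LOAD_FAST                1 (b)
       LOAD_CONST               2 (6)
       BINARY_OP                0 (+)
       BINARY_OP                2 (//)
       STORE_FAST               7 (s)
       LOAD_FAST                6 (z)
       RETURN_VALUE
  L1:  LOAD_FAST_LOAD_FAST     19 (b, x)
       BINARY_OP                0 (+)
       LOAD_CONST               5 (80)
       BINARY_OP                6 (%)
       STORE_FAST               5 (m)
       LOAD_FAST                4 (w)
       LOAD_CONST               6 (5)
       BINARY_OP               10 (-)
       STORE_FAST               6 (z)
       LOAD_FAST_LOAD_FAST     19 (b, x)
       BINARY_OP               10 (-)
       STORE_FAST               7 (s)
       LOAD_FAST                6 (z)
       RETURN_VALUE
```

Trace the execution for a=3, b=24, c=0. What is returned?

LOAD_FAST_LOAD_FAST a,c → push 3,0. Stack: [3, 0]
BINARY_OP + → 3 + 0 = 3. Stack: [3]
STORE_FAST x → x=3. Stack: []
LOAD_FAST_LOAD_FAST c,b → push 0,24. Stack: [0, 24]
BINARY_OP + → 0 + 24 = 24. Stack: [24]
STORE_FAST w → w=24. Stack: []
LOAD_FAST_LOAD_FAST b,c → push 24,0. Stack: [24, 0]
COMPARE_OP bool(>) → 24 vs 0 = True. Stack: [True]
POP_JUMP_IF_FALSE → pop True; no jump. Stack: []
LOAD_CONST → push 16. Stack: [16]
STORE_FAST m → m=16. Stack: []
LOAD_CONST → push 6. Stack: [6]
LOAD_FAST m → push 16. Stack: [6, 16]
BINARY_OP + → 6 + 16 = 22. Stack: [22]
LOAD_CONST → push 56. Stack: [22, 56]
BINARY_OP % → 22 % 56 = 22. Stack: [22]
STORE_FAST z → z=22. Stack: []
LOAD_FAST c → push 0. Stack: [0]
LOAD_CONST → push 8. Stack: [0, 8]
BINARY_OP // → 0 // 8 = 0. Stack: [0]
LOAD_FAST b → push 24. Stack: [0, 24]
LOAD_CONST → push 6. Stack: [0, 24, 6]
BINARY_OP + → 24 + 6 = 30. Stack: [0, 30]
BINARY_OP // → 0 // 30 = 0. Stack: [0]
STORE_FAST s → s=0. Stack: []
LOAD_FAST z → push 22. Stack: [22]
RETURN_VALUE → return 22.

22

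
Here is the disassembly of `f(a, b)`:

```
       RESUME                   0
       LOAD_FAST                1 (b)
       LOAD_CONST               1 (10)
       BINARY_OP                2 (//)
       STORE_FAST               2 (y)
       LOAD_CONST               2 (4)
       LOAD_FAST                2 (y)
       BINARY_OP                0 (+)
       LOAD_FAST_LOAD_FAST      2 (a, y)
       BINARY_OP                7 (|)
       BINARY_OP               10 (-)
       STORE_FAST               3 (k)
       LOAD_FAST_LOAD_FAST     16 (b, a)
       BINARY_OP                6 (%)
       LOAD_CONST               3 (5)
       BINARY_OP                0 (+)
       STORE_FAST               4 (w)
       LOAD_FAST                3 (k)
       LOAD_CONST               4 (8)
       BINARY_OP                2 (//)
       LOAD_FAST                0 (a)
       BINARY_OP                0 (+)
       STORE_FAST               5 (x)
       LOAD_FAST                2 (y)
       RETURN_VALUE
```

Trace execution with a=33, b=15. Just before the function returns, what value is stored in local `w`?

LOAD_FAST b → push 15. Stack: [15]
LOAD_CONST → push 10. Stack: [15, 10]
BINARY_OP // → 15 // 10 = 1. Stack: [1]
STORE_FAST y → y=1. Stack: []
LOAD_CONST → push 4. Stack: [4]
LOAD_FAST y → push 1. Stack: [4, 1]
BINARY_OP + → 4 + 1 = 5. Stack: [5]
LOAD_FAST_LOAD_FAST a,y → push 33,1. Stack: [5, 33, 1]
BINARY_OP | → 33 | 1 = 33. Stack: [5, 33]
BINARY_OP - → 5 - 33 = -28. Stack: [-28]
STORE_FAST k → k=-28. Stack: []
LOAD_FAST_LOAD_FAST b,a → push 15,33. Stack: [15, 33]
BINARY_OP % → 15 % 33 = 15. Stack: [15]
LOAD_CONST → push 5. Stack: [15, 5]
BINARY_OP + → 15 + 5 = 20. Stack: [20]
STORE_FAST w → w=20. Stack: []
LOAD_FAST k → push -28. Stack: [-28]
LOAD_CONST → push 8. Stack: [-28, 8]
BINARY_OP // → -28 // 8 = -4. Stack: [-4]
LOAD_FAST a → push 33. Stack: [-4, 33]
BINARY_OP + → -4 + 33 = 29. Stack: [29]
STORE_FAST x → x=29. Stack: []
LOAD_FAST y → push 1. Stack: [1]
RETURN_VALUE → return 1.

20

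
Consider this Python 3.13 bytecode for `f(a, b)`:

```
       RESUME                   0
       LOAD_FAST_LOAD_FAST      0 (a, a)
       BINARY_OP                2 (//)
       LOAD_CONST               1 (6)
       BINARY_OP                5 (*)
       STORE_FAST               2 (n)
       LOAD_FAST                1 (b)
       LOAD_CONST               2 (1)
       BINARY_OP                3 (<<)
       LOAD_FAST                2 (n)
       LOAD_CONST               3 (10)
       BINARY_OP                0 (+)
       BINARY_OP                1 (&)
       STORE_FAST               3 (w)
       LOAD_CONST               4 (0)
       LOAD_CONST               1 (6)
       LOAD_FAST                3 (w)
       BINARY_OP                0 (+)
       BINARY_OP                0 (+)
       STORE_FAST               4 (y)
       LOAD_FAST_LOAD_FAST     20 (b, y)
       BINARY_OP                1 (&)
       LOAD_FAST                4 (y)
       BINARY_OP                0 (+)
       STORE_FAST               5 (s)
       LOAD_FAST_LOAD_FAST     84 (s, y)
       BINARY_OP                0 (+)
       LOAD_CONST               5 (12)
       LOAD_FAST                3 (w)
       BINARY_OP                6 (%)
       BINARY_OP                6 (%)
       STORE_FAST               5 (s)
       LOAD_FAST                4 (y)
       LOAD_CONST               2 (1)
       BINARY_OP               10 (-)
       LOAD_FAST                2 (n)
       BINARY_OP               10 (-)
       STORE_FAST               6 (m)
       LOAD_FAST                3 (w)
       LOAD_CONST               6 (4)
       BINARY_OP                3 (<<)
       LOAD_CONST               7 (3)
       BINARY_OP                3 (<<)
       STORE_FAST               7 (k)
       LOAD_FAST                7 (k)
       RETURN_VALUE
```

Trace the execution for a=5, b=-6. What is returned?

LOAD_FAST_LOAD_FAST a,a → push 5,5. Stack: [5, 5]
BINARY_OP // → 5 // 5 = 1. Stack: [1]
LOAD_CONST → push 6. Stack: [1, 6]
BINARY_OP * → 1 * 6 = 6. Stack: [6]
STORE_FAST n → n=6. Stack: []
LOAD_FAST b → push -6. Stack: [-6]
LOAD_CONST → push 1. Stack: [-6, 1]
BINARY_OP << → -6 << 1 = -12. Stack: [-12]
LOAD_FAST n → push 6. Stack: [-12, 6]
LOAD_CONST → push 10. Stack: [-12, 6, 10]
BINARY_OP + → 6 + 10 = 16. Stack: [-12, 16]
BINARY_OP & → -12 & 16 = 16. Stack: [16]
STORE_FAST w → w=16. Stack: []
LOAD_CONST → push 0. Stack: [0]
LOAD_CONST → push 6. Stack: [0, 6]
LOAD_FAST w → push 16. Stack: [0, 6, 16]
BINARY_OP + → 6 + 16 = 22. Stack: [0, 22]
BINARY_OP + → 0 + 22 = 22. Stack: [22]
STORE_FAST y → y=22. Stack: []
LOAD_FAST_LOAD_FAST b,y → push -6,22. Stack: [-6, 22]
BINARY_OP & → -6 & 22 = 18. Stack: [18]
LOAD_FAST y → push 22. Stack: [18, 22]
BINARY_OP + → 18 + 22 = 40. Stack: [40]
STORE_FAST s → s=40. Stack: []
LOAD_FAST_LOAD_FAST s,y → push 40,22. Stack: [40, 22]
BINARY_OP + → 40 + 22 = 62. Stack: [62]
LOAD_CONST → push 12. Stack: [62, 12]
LOAD_FAST w → push 16. Stack: [62, 12, 16]
BINARY_OP % → 12 % 16 = 12. Stack: [62, 12]
BINARY_OP % → 62 % 12 = 2. Stack: [2]
STORE_FAST s → s=2. Stack: []
LOAD_FAST y → push 22. Stack: [22]
LOAD_CONST → push 1. Stack: [22, 1]
BINARY_OP - → 22 - 1 = 21. Stack: [21]
LOAD_FAST n → push 6. Stack: [21, 6]
BINARY_OP - → 21 - 6 = 15. Stack: [15]
STORE_FAST m → m=15. Stack: []
LOAD_FAST w → push 16. Stack: [16]
LOAD_CONST → push 4. Stack: [16, 4]
BINARY_OP << → 16 << 4 = 256. Stack: [256]
LOAD_CONST → push 3. Stack: [256, 3]
BINARY_OP << → 256 << 3 = 2048. Stack: [2048]
STORE_FAST k → k=2048. Stack: []
LOAD_FAST k → push 2048. Stack: [2048]
RETURN_VALUE → return 2048.

2048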